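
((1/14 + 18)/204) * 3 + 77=73557/952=77.27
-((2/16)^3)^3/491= -1/65900904448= -0.00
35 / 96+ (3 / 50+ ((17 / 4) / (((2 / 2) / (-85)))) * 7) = -6067981 / 2400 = -2528.33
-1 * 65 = -65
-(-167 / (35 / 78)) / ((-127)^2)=13026 / 564515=0.02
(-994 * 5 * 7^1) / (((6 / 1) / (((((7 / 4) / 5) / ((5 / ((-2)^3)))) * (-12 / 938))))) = -13916 / 335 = -41.54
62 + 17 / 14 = 885 / 14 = 63.21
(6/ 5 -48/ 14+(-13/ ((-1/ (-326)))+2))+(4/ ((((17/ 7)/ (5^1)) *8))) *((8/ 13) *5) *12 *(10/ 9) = -97368094/ 23205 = -4196.00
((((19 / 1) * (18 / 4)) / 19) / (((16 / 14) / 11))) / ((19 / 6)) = 2079 / 152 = 13.68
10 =10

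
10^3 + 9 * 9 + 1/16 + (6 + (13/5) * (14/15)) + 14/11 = 14398057/13200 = 1090.76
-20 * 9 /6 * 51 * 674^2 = -695042280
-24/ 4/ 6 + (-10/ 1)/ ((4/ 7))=-37/ 2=-18.50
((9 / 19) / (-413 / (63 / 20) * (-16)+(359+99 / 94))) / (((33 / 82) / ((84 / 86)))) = 8740872 / 18686893775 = 0.00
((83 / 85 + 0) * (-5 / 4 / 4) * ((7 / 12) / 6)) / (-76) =581 / 1488384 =0.00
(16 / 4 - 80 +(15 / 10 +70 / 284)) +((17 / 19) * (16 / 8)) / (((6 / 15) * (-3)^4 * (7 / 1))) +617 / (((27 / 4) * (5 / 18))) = 974541391 / 3824415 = 254.82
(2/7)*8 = 16/7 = 2.29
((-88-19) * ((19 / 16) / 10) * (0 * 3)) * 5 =0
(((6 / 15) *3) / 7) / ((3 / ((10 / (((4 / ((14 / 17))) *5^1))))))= 2 / 85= 0.02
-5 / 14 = -0.36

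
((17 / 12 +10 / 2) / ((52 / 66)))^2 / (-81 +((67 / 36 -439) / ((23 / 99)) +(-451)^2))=16500407 / 50111428432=0.00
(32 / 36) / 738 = 4 / 3321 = 0.00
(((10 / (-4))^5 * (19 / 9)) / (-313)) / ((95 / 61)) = 38125 / 90144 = 0.42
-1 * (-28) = 28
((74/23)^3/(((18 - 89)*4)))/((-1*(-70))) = -50653/30234995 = -0.00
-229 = -229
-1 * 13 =-13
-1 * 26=-26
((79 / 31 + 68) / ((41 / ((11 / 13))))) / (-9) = -2673 / 16523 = -0.16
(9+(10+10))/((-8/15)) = -435/8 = -54.38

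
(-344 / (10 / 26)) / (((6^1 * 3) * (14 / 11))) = -12298 / 315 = -39.04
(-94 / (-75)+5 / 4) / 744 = 751 / 223200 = 0.00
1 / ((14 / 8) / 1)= 4 / 7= 0.57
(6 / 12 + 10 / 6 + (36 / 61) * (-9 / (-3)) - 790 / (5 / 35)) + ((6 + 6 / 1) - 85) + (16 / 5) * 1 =-10240429 / 1830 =-5595.86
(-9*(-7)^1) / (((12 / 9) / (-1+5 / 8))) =-567 / 32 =-17.72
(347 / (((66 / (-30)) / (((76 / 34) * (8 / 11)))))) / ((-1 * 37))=527440 / 76109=6.93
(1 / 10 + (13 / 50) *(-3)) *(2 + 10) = -8.16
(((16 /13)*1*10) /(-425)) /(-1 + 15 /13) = -16 /85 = -0.19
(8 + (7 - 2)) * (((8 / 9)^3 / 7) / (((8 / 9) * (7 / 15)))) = 3.14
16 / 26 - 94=-1214 / 13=-93.38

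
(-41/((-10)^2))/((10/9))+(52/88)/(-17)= -75503/187000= -0.40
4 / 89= 0.04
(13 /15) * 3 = 13 /5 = 2.60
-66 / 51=-22 / 17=-1.29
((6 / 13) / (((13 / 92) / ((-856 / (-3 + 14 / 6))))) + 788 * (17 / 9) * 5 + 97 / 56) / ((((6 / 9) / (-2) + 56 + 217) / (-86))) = -42624409147 / 11612328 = -3670.62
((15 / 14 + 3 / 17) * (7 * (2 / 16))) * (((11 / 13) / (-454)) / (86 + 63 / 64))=-0.00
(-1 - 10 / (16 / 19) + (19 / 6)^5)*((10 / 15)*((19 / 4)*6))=45143677 / 7776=5805.51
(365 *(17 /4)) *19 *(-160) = -4715800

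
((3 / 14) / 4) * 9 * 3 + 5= 361 / 56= 6.45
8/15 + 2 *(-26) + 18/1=-33.47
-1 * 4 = -4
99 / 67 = 1.48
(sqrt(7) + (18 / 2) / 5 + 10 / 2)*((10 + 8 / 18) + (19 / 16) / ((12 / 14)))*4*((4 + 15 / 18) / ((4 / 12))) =98803*sqrt(7) / 144 + 1679651 / 360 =6481.03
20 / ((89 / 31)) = 620 / 89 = 6.97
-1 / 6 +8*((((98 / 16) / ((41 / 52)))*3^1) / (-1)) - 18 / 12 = -23137 / 123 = -188.11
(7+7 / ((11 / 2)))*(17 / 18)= 1547 / 198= 7.81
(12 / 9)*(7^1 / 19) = 0.49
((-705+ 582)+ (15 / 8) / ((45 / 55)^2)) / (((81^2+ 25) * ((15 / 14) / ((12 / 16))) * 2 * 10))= -181741 / 284515200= -0.00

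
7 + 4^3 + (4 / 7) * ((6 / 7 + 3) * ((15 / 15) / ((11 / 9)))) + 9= 44092 / 539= 81.80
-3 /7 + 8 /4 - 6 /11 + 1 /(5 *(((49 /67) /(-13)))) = -6816 /2695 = -2.53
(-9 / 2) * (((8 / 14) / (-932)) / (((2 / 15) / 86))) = 5805 / 3262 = 1.78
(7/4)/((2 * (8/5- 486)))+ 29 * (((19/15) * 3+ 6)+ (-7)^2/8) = 6391633/13840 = 461.82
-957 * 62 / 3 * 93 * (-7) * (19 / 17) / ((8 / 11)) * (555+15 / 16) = 11968110876645 / 1088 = 11000101908.68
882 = 882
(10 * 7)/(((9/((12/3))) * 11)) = 2.83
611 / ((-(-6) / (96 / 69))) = 9776 / 69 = 141.68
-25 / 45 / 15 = -1 / 27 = -0.04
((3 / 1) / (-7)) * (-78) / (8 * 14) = 117 / 392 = 0.30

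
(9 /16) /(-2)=-9 /32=-0.28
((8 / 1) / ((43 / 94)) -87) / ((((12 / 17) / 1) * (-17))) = 2989 / 516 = 5.79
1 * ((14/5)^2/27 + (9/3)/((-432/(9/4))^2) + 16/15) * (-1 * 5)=-3752161/552960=-6.79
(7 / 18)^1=7 / 18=0.39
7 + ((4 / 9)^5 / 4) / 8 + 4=649571 / 59049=11.00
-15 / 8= -1.88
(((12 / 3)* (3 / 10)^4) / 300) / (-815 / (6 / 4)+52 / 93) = -837 / 4206500000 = -0.00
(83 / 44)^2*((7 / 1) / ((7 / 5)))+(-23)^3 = -23520867 / 1936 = -12149.21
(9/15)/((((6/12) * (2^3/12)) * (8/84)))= 189/10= 18.90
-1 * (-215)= 215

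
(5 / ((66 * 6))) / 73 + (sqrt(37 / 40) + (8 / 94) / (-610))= 13859 / 414396180 + sqrt(370) / 20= 0.96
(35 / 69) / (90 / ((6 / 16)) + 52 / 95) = 3325 / 1576788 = 0.00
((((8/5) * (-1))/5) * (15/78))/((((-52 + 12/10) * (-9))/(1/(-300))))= 1/2228850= 0.00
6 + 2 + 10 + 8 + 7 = 33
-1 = -1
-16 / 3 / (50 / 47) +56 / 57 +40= 51256 / 1425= 35.97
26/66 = 13/33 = 0.39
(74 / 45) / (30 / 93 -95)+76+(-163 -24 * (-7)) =10695781 / 132075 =80.98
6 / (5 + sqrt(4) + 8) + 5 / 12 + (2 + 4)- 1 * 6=49 / 60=0.82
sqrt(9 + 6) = sqrt(15) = 3.87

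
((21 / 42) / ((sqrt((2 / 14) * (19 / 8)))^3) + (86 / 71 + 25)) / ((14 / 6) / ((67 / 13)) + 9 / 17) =47838 * sqrt(266) / 302879 + 6359037 / 238276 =29.26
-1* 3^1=-3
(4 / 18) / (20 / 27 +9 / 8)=48 / 403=0.12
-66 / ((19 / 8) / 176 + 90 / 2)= -92928 / 63379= -1.47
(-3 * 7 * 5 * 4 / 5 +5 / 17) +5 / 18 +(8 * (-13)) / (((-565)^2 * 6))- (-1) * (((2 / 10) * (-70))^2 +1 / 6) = 112.74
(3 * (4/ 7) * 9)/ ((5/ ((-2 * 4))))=-864/ 35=-24.69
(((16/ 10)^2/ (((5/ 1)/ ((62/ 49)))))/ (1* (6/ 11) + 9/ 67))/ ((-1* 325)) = -2924416/ 997303125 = -0.00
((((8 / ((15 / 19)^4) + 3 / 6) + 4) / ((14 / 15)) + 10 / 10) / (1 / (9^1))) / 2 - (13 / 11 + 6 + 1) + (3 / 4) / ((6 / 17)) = 13794373 / 115500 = 119.43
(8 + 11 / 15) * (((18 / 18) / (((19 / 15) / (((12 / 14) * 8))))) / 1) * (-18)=-113184 / 133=-851.01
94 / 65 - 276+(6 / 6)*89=-12061 / 65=-185.55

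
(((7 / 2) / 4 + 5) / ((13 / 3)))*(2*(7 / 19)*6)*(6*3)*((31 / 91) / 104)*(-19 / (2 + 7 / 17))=-2006289 / 720616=-2.78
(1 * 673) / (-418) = -673 / 418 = -1.61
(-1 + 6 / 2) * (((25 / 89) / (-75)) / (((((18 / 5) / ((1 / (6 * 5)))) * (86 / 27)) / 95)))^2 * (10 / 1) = 45125 / 2109013776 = 0.00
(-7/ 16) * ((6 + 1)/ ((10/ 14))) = -343/ 80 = -4.29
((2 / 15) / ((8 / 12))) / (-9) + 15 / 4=671 / 180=3.73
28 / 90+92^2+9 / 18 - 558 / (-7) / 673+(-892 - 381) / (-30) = 1803518396 / 211995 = 8507.36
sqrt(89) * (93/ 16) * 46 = 2139 * sqrt(89)/ 8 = 2522.41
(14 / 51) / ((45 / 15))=14 / 153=0.09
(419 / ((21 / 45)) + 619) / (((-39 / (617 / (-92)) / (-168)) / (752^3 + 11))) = -18635464633637.55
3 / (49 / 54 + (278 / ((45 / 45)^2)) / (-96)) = -1296 / 859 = -1.51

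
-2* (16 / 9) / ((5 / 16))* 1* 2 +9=-619 / 45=-13.76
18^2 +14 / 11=3578 / 11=325.27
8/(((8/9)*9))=1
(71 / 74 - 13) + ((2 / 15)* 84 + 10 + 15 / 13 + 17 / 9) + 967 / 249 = 57797149 / 3593070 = 16.09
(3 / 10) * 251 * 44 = 16566 / 5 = 3313.20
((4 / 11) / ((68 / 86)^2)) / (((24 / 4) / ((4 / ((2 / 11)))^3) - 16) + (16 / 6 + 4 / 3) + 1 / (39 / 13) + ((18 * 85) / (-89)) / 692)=-41337064956 / 830888784433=-0.05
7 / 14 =1 / 2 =0.50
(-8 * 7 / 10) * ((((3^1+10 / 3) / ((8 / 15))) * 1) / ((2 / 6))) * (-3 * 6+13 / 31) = 217455 / 62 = 3507.34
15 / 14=1.07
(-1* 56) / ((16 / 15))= -105 / 2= -52.50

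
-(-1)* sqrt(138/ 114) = sqrt(437)/ 19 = 1.10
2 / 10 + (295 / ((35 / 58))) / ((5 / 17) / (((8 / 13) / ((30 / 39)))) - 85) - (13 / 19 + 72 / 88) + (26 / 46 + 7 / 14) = -2328997201 / 387299990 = -6.01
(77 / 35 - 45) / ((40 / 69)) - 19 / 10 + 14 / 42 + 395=95881 / 300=319.60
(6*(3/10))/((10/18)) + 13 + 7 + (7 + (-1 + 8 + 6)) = 1081/25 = 43.24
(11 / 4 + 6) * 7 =245 / 4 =61.25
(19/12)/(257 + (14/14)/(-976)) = 4636/752493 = 0.01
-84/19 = -4.42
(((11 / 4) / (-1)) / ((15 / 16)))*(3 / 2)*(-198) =4356 / 5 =871.20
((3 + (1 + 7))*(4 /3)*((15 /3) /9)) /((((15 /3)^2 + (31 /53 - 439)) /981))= -19.33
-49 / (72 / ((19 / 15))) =-931 / 1080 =-0.86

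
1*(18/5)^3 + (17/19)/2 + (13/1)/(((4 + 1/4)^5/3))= 317869921037/6744320750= 47.13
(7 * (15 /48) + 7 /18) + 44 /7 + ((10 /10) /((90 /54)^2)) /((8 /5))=45799 /5040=9.09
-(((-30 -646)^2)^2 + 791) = -208827065367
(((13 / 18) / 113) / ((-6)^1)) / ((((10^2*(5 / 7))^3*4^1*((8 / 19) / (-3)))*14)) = 12103 / 32544000000000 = 0.00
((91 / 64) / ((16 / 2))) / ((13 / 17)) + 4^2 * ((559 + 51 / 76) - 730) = -26509099 / 9728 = -2725.03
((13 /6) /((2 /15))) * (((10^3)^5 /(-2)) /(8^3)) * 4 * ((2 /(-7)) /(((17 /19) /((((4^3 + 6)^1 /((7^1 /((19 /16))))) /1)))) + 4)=-1571044921875000 /119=-13202058167016.81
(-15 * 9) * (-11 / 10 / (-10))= -297 / 20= -14.85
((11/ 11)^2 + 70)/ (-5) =-71/ 5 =-14.20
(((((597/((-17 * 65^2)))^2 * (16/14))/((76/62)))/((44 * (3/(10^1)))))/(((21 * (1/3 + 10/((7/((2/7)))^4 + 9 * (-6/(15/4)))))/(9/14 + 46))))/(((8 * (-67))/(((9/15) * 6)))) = -623852268845265333/2856929985544403451182500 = -0.00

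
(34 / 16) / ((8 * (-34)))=-1 / 128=-0.01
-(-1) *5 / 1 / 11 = 0.45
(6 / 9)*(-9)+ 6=0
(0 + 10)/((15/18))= 12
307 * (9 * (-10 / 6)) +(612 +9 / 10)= -39921 / 10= -3992.10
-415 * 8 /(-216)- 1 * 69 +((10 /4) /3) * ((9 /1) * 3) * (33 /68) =-156833 /3672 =-42.71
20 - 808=-788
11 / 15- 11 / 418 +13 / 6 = 273 / 95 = 2.87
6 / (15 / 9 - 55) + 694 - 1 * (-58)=60151 / 80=751.89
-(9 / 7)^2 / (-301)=81 / 14749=0.01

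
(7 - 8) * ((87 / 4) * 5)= -435 / 4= -108.75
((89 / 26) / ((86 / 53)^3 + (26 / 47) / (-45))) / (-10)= -5604772419 / 69752157176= -0.08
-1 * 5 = -5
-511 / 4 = -127.75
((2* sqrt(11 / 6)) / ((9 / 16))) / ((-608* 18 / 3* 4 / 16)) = -sqrt(66) / 1539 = -0.01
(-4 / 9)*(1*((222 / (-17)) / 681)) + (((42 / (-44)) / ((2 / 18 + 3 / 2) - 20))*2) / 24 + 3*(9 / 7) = 3.87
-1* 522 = -522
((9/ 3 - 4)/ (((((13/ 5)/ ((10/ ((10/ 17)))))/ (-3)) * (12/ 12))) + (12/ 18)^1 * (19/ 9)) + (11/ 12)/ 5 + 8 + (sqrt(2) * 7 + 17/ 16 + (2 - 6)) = 7 * sqrt(2) + 737623/ 28080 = 36.17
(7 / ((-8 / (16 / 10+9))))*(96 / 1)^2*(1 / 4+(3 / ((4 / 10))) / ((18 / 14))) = -2599968 / 5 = -519993.60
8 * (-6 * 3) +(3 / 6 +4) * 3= -261 / 2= -130.50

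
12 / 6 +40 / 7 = 54 / 7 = 7.71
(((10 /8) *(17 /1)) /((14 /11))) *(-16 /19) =-14.06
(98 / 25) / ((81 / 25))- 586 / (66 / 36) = -318.43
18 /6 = 3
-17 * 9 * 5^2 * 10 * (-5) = 191250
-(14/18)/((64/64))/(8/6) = -7/12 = -0.58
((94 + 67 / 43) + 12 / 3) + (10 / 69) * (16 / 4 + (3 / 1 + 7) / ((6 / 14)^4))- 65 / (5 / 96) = -11545129 / 10449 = -1104.90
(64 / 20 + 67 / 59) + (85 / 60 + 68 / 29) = 831247 / 102660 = 8.10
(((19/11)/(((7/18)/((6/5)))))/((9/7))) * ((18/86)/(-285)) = -36/11825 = -0.00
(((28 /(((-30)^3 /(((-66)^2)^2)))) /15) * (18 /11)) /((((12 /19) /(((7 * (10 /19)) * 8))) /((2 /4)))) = -6261024 /125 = -50088.19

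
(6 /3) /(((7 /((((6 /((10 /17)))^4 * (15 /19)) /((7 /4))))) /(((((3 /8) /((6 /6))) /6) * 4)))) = 348.80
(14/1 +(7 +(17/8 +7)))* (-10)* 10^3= -301250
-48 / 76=-12 / 19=-0.63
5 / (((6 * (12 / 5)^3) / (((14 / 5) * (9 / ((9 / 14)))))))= 6125 / 2592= 2.36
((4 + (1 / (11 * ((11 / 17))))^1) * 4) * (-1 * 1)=-2004 / 121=-16.56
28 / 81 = 0.35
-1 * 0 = 0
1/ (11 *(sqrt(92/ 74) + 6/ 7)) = -777/ 5071 + 49 *sqrt(1702)/ 10142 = 0.05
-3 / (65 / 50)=-30 / 13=-2.31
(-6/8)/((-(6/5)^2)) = 25/48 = 0.52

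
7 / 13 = 0.54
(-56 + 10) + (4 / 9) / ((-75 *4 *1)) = -31051 / 675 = -46.00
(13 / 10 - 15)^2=18769 / 100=187.69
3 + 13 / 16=61 / 16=3.81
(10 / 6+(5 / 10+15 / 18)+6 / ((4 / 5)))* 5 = 105 / 2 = 52.50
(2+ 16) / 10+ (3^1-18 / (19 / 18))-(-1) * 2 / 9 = -10286 / 855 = -12.03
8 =8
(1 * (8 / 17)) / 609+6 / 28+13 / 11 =318161 / 227766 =1.40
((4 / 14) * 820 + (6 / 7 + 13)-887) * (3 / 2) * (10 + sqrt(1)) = -73788 / 7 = -10541.14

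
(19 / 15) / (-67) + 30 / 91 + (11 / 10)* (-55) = -11009213 / 182910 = -60.19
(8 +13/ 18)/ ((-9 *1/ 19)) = -2983/ 162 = -18.41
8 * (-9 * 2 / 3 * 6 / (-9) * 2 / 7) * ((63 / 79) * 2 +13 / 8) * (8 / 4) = 58.88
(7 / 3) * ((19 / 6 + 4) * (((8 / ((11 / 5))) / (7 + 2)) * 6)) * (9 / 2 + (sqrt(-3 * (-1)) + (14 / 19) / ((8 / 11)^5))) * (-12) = -3804924445 / 963072 - 48160 * sqrt(3) / 99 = -4793.40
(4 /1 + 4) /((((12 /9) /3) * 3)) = 6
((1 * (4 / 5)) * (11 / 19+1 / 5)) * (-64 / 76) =-4736 / 9025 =-0.52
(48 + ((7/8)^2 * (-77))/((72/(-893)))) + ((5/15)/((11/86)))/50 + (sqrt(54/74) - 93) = 3 * sqrt(111)/37 + 869596523/1267200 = 687.09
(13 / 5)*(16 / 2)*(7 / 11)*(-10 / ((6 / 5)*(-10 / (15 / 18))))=9.19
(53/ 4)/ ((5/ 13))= 689/ 20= 34.45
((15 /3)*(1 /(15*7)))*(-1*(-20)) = 20 /21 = 0.95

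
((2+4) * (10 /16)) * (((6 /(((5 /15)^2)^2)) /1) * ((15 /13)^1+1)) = 3925.38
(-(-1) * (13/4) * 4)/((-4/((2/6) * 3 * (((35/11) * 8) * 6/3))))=-1820/11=-165.45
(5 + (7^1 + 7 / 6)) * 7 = 553 / 6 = 92.17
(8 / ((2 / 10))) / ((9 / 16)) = 640 / 9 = 71.11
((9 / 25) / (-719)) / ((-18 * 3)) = 1 / 107850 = 0.00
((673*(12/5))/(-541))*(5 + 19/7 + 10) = -1001424/18935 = -52.89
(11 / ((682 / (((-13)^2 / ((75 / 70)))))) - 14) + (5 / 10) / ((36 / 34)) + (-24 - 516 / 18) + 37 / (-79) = -64.12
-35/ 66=-0.53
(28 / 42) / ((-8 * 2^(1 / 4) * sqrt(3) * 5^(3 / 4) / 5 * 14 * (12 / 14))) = -2^(3 / 4) * sqrt(3) * 5^(1 / 4) / 864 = -0.01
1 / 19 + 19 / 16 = 377 / 304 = 1.24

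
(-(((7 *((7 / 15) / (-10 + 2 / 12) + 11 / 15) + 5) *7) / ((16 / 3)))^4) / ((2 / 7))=-5946314683426545127 / 62040888320000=-95845.09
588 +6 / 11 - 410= 1964 / 11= 178.55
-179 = -179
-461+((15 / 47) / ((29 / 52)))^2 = -855823109 / 1857769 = -460.67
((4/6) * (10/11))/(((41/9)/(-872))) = -52320/451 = -116.01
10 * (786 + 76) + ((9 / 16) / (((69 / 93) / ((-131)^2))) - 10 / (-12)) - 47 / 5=119353897 / 5520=21622.08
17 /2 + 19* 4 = 169 /2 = 84.50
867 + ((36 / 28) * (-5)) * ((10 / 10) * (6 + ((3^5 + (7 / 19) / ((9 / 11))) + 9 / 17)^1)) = -239024 / 323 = -740.01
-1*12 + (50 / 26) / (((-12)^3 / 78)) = -3481 / 288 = -12.09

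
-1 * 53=-53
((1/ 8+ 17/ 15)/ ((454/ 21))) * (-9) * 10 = -9513/ 1816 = -5.24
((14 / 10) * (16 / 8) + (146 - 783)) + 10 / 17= -53857 / 85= -633.61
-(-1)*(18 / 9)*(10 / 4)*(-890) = -4450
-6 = -6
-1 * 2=-2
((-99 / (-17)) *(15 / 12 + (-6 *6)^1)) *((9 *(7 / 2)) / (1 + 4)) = -866943 / 680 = -1274.92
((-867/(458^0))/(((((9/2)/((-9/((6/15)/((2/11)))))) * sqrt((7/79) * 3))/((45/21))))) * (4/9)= 57800 * sqrt(1659)/1617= 1455.93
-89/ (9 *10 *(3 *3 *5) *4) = -89/ 16200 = -0.01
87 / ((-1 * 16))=-87 / 16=-5.44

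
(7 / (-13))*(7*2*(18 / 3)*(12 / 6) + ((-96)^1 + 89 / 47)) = -24311 / 611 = -39.79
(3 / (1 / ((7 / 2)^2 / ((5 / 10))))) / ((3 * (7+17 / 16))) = 392 / 129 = 3.04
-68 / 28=-17 / 7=-2.43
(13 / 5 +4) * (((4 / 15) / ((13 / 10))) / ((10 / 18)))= 792 / 325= 2.44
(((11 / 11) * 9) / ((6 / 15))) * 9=202.50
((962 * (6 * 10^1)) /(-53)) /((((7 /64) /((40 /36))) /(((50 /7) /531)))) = -615680000 /4137021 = -148.82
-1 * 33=-33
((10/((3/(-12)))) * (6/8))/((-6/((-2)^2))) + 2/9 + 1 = 191/9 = 21.22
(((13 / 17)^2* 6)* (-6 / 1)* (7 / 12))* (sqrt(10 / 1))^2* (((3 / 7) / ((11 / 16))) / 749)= -243360 / 2381071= -0.10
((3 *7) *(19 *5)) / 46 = 1995 / 46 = 43.37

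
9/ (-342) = -1/ 38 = -0.03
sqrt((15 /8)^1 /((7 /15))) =15 * sqrt(14) /28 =2.00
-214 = -214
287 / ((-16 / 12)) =-861 / 4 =-215.25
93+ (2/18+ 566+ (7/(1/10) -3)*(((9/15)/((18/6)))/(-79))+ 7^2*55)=11923262/3555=3353.94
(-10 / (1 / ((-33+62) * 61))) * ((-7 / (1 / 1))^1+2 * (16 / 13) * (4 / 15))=4376506 / 39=112218.10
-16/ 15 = -1.07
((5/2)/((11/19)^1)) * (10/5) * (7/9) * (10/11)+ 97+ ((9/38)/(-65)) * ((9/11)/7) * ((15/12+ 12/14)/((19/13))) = 79446486359/770532840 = 103.11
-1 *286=-286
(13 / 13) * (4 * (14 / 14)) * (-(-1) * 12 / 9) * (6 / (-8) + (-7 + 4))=-20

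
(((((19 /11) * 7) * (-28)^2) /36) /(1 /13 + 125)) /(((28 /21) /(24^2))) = 2711072 /2981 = 909.45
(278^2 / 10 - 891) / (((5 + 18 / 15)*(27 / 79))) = 2700773 / 837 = 3226.73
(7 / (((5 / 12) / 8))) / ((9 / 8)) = 119.47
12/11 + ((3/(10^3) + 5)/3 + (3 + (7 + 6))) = 18.76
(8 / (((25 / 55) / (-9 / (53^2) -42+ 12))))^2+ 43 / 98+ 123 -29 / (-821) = 4427571582495646407 / 15871308007450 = 278967.03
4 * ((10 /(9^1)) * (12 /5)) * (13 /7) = 416 /21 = 19.81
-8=-8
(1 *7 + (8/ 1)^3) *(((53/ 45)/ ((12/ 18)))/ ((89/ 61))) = 559309/ 890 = 628.44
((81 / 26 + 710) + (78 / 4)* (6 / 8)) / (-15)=-15137 / 312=-48.52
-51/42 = -17/14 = -1.21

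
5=5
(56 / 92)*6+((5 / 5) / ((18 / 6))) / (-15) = 3757 / 1035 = 3.63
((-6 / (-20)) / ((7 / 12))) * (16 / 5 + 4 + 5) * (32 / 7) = 35136 / 1225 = 28.68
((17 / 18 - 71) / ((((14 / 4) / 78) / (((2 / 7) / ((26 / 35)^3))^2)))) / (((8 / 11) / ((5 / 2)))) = -28592265625 / 10967424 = -2607.02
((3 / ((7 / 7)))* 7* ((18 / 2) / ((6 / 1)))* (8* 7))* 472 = 832608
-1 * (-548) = 548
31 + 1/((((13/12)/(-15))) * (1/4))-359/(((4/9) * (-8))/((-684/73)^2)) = 8840.10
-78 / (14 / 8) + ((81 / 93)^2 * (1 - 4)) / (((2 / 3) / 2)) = -345759 / 6727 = -51.40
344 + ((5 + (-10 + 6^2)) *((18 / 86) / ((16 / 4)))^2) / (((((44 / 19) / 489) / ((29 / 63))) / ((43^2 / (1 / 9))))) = 678256561 / 4928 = 137633.23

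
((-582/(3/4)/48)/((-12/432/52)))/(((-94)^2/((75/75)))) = 7566/2209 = 3.43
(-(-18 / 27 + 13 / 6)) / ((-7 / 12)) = 18 / 7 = 2.57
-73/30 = -2.43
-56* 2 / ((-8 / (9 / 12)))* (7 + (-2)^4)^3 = 255507 / 2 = 127753.50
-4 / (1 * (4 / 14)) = -14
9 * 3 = 27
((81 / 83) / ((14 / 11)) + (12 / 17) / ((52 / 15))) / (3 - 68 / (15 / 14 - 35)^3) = 26707338421875 / 82613772730034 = 0.32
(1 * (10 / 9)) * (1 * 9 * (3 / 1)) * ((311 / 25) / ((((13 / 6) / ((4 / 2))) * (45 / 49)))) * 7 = 853384 / 325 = 2625.80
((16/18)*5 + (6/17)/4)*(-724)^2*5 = 1817580280/153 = 11879609.67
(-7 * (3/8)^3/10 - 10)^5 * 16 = -358385832661851514975949/219902325555200000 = -1629750.08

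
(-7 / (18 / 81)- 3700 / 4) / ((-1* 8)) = 1913 / 16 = 119.56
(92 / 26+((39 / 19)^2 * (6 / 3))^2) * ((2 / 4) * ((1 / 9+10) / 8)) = 442027943 / 9383112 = 47.11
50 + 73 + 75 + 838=1036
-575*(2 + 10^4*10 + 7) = -57505175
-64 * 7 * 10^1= -4480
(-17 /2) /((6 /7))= -119 /12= -9.92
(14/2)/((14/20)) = 10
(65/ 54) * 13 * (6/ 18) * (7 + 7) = 5915/ 81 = 73.02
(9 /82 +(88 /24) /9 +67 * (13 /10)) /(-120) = -484961 /664200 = -0.73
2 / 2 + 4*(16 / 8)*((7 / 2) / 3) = 31 / 3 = 10.33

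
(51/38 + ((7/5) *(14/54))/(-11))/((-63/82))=-3028793/1777545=-1.70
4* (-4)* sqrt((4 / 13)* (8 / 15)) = -64* sqrt(390) / 195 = -6.48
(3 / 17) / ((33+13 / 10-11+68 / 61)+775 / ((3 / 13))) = 5490 / 105237293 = 0.00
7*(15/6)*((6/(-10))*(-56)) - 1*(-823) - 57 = 1354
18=18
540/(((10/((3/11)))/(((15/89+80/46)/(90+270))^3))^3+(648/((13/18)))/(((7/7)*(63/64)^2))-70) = 0.00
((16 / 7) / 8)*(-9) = -2.57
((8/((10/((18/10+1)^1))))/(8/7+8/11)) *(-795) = -28567/30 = -952.23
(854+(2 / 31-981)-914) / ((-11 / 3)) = 96807 / 341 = 283.89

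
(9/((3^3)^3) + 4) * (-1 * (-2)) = 17498/2187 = 8.00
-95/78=-1.22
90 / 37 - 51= -1797 / 37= -48.57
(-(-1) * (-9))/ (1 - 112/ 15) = 135/ 97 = 1.39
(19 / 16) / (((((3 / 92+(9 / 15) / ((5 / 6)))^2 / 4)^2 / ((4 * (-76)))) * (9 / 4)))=-646544646400000000 / 80803613180889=-8001.43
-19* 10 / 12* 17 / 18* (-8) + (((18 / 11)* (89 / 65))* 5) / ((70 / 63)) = 129.71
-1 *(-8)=8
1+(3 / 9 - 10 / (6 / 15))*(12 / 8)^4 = -991 / 8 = -123.88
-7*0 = 0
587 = 587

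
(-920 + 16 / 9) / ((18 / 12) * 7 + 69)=-16528 / 1431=-11.55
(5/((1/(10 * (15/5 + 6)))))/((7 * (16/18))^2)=18225/1568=11.62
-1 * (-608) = 608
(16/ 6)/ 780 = 2/ 585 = 0.00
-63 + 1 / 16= -1007 / 16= -62.94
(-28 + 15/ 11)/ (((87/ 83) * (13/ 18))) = -35.19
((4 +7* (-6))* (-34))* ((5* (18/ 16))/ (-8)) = -908.44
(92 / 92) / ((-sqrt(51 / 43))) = -sqrt(2193) / 51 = -0.92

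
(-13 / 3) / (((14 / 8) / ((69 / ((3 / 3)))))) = -1196 / 7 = -170.86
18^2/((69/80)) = 8640/23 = 375.65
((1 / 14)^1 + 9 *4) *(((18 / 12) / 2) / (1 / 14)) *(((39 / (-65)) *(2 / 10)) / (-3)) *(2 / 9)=101 / 30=3.37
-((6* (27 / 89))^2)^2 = -688747536 / 62742241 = -10.98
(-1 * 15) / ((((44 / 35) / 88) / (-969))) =1017450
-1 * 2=-2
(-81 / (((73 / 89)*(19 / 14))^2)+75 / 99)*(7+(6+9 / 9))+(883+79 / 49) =-62027990056 / 3110734473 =-19.94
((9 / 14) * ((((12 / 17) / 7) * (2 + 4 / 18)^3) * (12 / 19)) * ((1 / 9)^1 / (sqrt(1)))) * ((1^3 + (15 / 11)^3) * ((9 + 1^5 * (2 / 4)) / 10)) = 15059200 / 89806563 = 0.17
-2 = -2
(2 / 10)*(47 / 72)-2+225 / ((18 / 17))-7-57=52787 / 360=146.63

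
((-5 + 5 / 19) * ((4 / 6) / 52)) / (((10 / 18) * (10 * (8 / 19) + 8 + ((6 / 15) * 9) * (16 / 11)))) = -1485 / 237016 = -0.01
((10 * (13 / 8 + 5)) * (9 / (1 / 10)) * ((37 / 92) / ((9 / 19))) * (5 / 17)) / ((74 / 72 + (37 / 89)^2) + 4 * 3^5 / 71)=23573392052625 / 235756783666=99.99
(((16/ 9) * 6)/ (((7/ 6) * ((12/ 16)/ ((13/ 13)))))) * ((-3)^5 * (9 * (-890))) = 23727908.57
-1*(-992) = 992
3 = 3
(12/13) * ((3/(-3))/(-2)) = 6/13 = 0.46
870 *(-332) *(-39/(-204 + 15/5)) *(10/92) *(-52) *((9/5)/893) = 878651280/1376113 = 638.50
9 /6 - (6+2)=-13 /2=-6.50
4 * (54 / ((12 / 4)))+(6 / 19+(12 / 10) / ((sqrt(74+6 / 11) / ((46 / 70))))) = 69 * sqrt(2255) / 35875+1374 / 19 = 72.41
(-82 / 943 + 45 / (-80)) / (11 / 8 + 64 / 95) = -22705 / 71622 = -0.32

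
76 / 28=2.71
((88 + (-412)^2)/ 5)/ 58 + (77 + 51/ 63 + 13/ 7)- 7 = 286358/ 435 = 658.29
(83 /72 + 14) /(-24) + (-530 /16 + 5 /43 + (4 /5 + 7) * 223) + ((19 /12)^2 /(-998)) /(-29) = 9170619355423 /5376265920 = 1705.76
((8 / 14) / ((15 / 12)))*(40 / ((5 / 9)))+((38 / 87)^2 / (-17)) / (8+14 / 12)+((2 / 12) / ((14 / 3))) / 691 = 1502221256509 / 45642028740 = 32.91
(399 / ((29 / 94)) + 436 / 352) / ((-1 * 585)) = -3303689 / 1492920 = -2.21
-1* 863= -863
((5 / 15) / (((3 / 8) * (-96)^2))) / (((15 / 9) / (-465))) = -31 / 1152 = -0.03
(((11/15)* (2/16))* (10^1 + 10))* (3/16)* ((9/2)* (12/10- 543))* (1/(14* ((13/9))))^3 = -27930177/275591680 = -0.10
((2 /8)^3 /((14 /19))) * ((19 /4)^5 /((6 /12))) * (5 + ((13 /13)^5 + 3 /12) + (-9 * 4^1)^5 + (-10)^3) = -11378925089861199 /1835008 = -6201022060.86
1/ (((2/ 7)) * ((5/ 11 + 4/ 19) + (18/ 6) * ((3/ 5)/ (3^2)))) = 7315/ 1808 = 4.05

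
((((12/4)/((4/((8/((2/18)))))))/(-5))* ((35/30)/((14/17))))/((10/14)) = -1071/50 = -21.42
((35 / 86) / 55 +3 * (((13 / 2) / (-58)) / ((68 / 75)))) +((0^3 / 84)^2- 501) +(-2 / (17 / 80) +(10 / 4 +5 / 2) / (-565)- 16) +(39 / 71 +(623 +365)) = 13822483996005 / 29934005552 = 461.77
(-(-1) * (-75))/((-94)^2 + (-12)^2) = -15/1796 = -0.01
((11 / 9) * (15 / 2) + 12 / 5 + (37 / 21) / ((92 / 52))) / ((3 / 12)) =121354 / 2415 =50.25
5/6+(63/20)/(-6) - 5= -563/120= -4.69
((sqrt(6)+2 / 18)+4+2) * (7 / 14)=4.28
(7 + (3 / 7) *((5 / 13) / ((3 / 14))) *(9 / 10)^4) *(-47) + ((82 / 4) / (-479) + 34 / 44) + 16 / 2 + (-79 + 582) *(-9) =-333648243723 / 68497000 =-4870.99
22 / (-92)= -0.24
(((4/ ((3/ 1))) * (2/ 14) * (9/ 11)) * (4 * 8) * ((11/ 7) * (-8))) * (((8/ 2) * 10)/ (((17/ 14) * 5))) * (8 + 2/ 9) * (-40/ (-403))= -48496640/ 143871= -337.08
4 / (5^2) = 4 / 25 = 0.16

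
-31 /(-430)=31 /430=0.07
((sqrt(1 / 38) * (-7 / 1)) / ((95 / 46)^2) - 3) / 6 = -1 / 2 - 3703 * sqrt(38) / 514425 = -0.54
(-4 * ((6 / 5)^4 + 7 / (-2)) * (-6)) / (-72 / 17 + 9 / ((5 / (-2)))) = 4.37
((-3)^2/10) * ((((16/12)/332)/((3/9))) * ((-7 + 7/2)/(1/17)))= -1071/1660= -0.65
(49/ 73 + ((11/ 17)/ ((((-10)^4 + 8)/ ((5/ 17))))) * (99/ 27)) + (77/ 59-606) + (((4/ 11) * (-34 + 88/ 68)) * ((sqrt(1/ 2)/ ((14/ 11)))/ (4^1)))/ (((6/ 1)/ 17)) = -608.70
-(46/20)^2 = -529/100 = -5.29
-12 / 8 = -3 / 2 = -1.50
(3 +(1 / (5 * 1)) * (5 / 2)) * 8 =28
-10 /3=-3.33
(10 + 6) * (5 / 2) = 40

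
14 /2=7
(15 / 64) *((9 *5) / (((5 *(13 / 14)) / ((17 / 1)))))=16065 / 416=38.62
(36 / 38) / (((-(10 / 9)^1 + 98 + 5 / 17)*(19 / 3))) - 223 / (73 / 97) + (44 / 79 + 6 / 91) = -832947970542971 / 2816957580073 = -295.69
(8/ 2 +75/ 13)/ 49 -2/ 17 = 885/ 10829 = 0.08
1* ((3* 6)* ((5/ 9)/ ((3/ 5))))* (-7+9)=100/ 3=33.33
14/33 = 0.42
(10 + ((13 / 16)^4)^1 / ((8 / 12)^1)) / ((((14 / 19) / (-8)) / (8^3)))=-26531657 / 448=-59222.45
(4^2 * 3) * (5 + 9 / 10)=1416 / 5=283.20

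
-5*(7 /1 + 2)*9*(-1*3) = 1215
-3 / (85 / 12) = -36 / 85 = -0.42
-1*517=-517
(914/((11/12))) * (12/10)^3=2369088/1375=1722.97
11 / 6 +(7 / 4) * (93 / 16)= 12.01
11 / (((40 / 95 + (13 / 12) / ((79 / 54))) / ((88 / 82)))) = 132088 / 12997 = 10.16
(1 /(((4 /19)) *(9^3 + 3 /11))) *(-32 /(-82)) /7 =418 /1151157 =0.00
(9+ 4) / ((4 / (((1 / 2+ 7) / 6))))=4.06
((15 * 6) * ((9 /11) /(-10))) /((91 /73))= -5913 /1001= -5.91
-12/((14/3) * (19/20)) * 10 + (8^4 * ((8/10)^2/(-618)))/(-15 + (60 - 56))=-26.68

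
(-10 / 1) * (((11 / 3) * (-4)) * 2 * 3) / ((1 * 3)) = 880 / 3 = 293.33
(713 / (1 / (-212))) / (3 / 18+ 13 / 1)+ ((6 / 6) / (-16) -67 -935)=-12482.27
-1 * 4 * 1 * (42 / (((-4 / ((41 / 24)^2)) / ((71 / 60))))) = 835457 / 5760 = 145.04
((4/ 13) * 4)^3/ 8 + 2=4906/ 2197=2.23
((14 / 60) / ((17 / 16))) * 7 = 392 / 255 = 1.54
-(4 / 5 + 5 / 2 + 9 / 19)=-3.77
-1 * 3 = -3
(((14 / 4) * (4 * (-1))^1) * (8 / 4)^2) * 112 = -6272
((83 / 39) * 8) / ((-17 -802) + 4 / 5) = -3320 / 159549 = -0.02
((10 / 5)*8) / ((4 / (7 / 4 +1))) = 11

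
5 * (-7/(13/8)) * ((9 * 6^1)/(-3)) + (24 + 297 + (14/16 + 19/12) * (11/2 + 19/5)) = 760817/1040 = 731.55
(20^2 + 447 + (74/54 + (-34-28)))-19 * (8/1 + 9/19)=16885/27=625.37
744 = 744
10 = 10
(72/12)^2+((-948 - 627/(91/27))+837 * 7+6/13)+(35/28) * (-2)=4758.93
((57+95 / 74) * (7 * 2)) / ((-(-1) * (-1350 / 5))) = -30191 / 9990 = -3.02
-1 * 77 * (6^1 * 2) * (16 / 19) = -778.11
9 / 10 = 0.90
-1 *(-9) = 9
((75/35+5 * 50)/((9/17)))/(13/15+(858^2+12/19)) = 2850475/4405950507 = 0.00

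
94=94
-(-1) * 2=2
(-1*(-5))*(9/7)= 45/7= 6.43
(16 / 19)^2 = 256 / 361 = 0.71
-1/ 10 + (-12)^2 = 1439/ 10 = 143.90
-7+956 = 949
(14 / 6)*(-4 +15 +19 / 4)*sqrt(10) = 147*sqrt(10) / 4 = 116.21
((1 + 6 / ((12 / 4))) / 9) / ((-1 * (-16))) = 1 / 48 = 0.02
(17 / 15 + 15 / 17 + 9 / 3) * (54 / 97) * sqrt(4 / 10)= 1.77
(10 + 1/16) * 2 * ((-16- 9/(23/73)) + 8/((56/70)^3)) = -37275/64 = -582.42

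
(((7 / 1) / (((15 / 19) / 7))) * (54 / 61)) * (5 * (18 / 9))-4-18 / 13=431438 / 793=544.06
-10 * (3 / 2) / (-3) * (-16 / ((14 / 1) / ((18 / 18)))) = -5.71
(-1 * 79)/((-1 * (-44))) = -1.80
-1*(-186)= 186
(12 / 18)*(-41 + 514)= 946 / 3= 315.33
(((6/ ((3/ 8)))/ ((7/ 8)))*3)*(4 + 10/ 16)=1776/ 7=253.71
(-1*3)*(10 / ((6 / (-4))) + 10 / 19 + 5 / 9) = 955 / 57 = 16.75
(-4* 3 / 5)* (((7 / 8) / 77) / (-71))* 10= 3 / 781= 0.00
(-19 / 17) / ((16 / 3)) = -57 / 272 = -0.21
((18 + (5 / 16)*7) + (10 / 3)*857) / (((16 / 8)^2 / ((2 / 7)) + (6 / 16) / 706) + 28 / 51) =828672089 / 4190969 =197.73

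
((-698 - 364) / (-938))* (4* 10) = 21240 / 469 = 45.29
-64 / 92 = -16 / 23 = -0.70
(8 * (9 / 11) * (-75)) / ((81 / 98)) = -19600 / 33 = -593.94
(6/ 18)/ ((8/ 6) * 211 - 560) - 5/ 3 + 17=38453/ 2508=15.33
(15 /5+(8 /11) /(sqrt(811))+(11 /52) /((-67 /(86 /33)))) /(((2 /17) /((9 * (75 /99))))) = 5100 * sqrt(811) /98131+6644875 /38324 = 174.87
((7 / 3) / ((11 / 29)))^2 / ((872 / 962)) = 19821529 / 474804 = 41.75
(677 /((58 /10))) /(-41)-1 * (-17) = 16828 /1189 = 14.15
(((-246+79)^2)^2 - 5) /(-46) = -388898158 /23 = -16908615.57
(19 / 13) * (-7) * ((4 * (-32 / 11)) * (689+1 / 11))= 129041920 / 1573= 82035.55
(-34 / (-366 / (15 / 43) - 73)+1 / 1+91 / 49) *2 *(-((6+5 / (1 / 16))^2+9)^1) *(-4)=6718408400 / 39277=171051.97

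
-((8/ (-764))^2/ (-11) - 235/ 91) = 94303749/ 36517481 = 2.58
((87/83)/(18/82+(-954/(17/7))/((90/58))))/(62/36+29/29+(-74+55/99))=5457510/93135555707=0.00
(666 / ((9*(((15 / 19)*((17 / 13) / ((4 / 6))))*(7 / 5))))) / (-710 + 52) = -18278 / 352359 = -0.05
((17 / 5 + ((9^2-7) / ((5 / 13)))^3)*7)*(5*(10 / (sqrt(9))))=12463885742 / 15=830925716.13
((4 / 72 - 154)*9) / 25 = -2771 / 50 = -55.42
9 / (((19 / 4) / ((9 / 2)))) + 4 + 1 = 257 / 19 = 13.53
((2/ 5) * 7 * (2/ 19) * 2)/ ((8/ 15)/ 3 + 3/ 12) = 288/ 209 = 1.38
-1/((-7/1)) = 1/7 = 0.14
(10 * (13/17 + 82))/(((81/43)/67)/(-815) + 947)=16518285525/18900346054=0.87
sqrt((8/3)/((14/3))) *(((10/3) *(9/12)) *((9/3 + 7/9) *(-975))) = -55250 *sqrt(7)/21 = -6960.85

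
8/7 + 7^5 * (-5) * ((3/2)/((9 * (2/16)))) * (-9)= 7058948/7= 1008421.14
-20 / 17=-1.18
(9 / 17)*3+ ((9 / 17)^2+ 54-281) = -65063 / 289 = -225.13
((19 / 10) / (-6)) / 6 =-19 / 360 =-0.05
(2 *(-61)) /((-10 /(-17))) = -1037 /5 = -207.40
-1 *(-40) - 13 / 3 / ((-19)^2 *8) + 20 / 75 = 581429 / 14440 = 40.27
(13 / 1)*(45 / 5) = 117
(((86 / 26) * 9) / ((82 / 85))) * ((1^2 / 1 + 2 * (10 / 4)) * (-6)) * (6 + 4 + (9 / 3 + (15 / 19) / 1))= -155132820 / 10127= -15318.73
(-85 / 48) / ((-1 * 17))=5 / 48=0.10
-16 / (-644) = 4 / 161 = 0.02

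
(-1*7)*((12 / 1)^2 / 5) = -201.60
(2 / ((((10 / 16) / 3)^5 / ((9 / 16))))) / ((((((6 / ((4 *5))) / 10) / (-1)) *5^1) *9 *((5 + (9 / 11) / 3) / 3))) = -21897216 / 18125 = -1208.12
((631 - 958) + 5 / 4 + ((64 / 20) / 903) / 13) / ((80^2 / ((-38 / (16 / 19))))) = 27609107081 / 12020736000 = 2.30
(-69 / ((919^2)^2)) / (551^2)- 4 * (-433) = 375070693032899251903 / 216553517917378321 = 1732.00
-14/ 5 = -2.80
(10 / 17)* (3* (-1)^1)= -30 / 17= -1.76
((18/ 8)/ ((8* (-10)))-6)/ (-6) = 643/ 640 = 1.00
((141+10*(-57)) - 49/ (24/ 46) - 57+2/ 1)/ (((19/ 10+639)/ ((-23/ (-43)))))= -797525/ 1653522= -0.48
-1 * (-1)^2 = -1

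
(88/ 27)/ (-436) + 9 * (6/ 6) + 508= 1521509/ 2943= 516.99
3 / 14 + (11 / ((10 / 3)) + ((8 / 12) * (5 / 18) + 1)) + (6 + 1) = 11056 / 945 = 11.70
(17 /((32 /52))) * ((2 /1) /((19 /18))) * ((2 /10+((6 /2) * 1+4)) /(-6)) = -5967 /95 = -62.81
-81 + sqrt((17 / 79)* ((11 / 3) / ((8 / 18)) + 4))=-81 + 7* sqrt(1343) / 158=-79.38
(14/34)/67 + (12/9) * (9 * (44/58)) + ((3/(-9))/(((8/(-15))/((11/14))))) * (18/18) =35517393/3699472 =9.60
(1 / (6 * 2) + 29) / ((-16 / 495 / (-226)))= 6507105 / 32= 203347.03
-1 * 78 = -78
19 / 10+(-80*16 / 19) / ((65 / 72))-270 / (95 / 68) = -656987 / 2470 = -265.99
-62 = -62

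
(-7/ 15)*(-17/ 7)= 17/ 15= 1.13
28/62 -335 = -10371/31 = -334.55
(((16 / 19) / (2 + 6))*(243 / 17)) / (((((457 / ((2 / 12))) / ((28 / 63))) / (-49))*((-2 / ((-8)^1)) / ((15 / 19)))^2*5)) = -0.02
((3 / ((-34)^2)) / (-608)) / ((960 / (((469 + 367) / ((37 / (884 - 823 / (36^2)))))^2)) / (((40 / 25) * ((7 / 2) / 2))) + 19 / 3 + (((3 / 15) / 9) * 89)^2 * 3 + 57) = -0.00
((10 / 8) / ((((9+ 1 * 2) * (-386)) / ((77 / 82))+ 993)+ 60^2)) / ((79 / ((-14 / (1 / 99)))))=-24255 / 78842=-0.31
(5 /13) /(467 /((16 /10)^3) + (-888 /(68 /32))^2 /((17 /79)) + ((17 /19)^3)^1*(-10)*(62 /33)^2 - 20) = 93945376673280 /198231092235391928089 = 0.00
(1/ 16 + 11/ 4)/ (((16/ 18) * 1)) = 405/ 128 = 3.16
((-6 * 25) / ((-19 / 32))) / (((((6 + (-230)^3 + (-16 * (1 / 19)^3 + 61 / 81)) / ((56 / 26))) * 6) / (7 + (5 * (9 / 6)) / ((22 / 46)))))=-163422100800 / 966640809766489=-0.00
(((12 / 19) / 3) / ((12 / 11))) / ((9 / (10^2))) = 1100 / 513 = 2.14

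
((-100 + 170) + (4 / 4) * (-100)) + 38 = 8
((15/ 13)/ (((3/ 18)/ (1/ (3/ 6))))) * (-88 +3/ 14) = -110610/ 91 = -1215.49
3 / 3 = 1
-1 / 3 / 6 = -1 / 18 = -0.06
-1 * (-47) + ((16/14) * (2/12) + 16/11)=11237/231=48.65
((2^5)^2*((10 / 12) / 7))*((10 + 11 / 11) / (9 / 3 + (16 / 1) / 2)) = 2560 / 21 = 121.90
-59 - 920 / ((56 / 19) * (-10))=-389 / 14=-27.79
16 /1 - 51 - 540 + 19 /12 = -6881 /12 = -573.42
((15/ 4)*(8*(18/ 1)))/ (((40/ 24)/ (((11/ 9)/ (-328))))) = -99/ 82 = -1.21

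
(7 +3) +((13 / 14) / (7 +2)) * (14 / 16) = 1453 / 144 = 10.09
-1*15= -15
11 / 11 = 1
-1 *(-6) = 6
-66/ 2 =-33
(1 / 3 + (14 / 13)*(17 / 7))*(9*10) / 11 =24.13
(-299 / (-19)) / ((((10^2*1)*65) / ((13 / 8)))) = 299 / 76000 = 0.00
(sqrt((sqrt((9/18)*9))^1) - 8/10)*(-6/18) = -2^(3/4)*sqrt(3)/6+4/15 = -0.22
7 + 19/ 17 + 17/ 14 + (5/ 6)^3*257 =4062743/ 25704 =158.06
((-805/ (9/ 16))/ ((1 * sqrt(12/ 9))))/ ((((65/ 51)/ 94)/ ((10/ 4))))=-5145560 * sqrt(3)/ 39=-228522.34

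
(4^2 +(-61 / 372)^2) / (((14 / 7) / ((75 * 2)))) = 55446625 / 46128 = 1202.02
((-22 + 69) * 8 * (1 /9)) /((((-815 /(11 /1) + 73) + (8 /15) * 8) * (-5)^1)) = -2.63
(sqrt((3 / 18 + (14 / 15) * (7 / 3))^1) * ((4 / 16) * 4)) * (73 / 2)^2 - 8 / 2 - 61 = -65 + 5329 * sqrt(2110) / 120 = 1974.89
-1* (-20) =20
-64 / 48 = -4 / 3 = -1.33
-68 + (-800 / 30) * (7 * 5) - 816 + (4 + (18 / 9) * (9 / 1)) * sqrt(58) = -5452 / 3 + 22 * sqrt(58) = -1649.79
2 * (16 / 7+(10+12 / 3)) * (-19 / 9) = -1444 / 21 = -68.76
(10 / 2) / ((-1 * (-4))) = 5 / 4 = 1.25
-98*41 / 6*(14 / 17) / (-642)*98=1378174 / 16371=84.18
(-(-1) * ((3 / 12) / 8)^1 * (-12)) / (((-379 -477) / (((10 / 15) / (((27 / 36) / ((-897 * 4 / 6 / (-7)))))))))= 299 / 8988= 0.03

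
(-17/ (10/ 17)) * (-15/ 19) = 867/ 38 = 22.82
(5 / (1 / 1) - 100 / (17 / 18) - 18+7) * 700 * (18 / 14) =-1711800 / 17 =-100694.12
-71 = -71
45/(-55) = -0.82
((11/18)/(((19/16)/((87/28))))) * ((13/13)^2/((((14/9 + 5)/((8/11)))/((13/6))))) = 3016/7847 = 0.38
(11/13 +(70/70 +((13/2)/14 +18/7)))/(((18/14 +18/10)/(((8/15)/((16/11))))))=0.58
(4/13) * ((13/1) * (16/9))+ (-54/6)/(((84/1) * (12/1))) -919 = -919193/1008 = -911.90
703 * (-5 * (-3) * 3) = 31635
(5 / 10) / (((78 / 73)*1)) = 73 / 156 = 0.47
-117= -117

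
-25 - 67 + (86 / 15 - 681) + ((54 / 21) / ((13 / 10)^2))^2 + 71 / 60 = -12826622377 / 16793868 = -763.77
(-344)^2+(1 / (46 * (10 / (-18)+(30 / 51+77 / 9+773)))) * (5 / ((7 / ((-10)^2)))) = 253145203802 / 2139207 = 118336.00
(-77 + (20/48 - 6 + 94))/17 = 137/204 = 0.67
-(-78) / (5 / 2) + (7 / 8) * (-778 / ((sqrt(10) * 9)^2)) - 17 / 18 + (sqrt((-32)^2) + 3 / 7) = 280523 / 4536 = 61.84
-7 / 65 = -0.11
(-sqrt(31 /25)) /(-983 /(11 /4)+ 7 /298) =3278* sqrt(31) /5858295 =0.00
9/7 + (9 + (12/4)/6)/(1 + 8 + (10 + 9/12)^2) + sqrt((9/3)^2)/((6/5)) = 107757/27902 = 3.86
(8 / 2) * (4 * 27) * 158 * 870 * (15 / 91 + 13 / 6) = 12599033760 / 91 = 138450920.44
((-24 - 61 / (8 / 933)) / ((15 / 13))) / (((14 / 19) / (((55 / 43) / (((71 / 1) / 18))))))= -2722.51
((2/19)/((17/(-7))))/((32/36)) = -63/1292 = -0.05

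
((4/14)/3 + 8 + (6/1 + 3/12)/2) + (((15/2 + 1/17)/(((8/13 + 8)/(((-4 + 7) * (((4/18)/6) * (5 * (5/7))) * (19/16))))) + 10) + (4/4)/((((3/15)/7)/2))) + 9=386278751/3838464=100.63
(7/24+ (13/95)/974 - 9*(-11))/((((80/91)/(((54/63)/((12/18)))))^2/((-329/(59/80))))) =-165509752821777/1746966400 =-94741.23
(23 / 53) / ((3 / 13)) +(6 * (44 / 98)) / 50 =376769 / 194775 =1.93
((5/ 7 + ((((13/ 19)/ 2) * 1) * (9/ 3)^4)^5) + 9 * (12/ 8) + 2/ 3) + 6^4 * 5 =27197798535261793/ 1663938528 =16345434.69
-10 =-10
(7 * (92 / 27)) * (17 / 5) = 10948 / 135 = 81.10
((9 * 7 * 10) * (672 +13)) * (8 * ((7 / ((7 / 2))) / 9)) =767200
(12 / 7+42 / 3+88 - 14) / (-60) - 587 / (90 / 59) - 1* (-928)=341267 / 630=541.69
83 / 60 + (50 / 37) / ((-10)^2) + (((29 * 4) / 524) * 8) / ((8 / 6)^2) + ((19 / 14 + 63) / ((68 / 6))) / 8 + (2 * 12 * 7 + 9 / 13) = 36371948843 / 211716960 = 171.80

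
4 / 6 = 2 / 3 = 0.67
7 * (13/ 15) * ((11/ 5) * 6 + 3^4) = 14287/ 25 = 571.48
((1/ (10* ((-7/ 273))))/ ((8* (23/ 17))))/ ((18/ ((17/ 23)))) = -3757/ 253920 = -0.01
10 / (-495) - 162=-16040 / 99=-162.02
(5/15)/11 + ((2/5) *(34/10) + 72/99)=1747/825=2.12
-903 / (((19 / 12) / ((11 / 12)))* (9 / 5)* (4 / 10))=-82775 / 114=-726.10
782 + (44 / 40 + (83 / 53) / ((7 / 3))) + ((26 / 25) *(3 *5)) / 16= 784.75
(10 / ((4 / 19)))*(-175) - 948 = -18521 / 2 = -9260.50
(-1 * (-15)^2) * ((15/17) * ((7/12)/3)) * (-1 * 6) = 7875/34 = 231.62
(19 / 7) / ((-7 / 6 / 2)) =-228 / 49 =-4.65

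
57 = 57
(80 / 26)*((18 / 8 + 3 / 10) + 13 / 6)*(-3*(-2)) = 87.08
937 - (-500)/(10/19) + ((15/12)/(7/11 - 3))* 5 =195973/104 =1884.36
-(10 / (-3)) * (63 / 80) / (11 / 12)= 63 / 22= 2.86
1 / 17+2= 35 / 17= 2.06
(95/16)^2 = 9025/256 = 35.25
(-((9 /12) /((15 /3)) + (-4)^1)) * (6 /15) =77 /50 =1.54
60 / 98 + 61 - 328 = -266.39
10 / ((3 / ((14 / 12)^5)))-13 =-67597 / 11664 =-5.80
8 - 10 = -2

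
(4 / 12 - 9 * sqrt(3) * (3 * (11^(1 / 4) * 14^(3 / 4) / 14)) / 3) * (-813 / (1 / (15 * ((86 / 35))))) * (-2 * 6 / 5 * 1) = -11326716 * 11^(1 / 4) * 14^(3 / 4) * sqrt(3) / 245+839016 / 35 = -1031490.48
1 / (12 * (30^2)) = 1 / 10800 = 0.00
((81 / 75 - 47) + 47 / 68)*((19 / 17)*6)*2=-4382673 / 7225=-606.60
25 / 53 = 0.47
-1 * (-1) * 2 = 2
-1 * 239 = -239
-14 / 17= -0.82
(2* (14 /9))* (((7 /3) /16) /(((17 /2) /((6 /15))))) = 49 /2295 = 0.02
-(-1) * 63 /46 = 63 /46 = 1.37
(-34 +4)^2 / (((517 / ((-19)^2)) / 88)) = 2599200 / 47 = 55302.13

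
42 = 42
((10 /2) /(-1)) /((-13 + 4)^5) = 5 /59049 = 0.00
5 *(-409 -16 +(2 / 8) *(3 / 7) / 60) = -237999 / 112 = -2124.99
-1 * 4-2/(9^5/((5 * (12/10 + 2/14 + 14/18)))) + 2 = -7441510/3720087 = -2.00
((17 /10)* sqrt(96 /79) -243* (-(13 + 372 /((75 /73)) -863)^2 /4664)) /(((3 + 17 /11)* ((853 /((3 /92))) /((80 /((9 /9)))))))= 2244* sqrt(474) /38747525 + 27117196929 /3249396875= 8.35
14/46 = 7/23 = 0.30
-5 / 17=-0.29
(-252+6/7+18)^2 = 2663424/49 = 54355.59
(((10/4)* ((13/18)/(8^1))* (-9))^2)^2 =17850625/1048576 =17.02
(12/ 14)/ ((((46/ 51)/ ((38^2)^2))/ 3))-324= 957025260/ 161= 5944256.27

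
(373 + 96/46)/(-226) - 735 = -3829157/5198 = -736.66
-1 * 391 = -391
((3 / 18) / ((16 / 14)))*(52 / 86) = 91 / 1032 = 0.09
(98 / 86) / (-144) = -49 / 6192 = -0.01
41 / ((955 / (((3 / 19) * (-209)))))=-1353 / 955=-1.42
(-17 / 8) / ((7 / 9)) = -153 / 56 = -2.73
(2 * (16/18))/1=16/9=1.78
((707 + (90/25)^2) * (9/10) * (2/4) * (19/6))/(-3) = -341981/1000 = -341.98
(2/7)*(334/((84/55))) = 9185/147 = 62.48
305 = 305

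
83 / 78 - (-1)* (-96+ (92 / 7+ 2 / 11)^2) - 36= 21555851 / 462462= 46.61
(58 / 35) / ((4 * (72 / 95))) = 551 / 1008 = 0.55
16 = 16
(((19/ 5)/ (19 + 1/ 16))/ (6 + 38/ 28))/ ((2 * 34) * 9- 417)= 0.00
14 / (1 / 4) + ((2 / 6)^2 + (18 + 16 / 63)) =4685 / 63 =74.37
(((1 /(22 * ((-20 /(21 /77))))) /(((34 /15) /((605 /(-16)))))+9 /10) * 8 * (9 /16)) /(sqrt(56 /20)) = 178281 * sqrt(70) /609280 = 2.45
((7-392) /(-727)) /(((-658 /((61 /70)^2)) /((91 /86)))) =-532103 /822789520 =-0.00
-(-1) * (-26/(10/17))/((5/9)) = -1989/25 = -79.56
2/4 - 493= -985/2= -492.50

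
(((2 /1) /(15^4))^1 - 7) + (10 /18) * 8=-129373 /50625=-2.56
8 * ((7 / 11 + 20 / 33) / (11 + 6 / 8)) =1312 / 1551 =0.85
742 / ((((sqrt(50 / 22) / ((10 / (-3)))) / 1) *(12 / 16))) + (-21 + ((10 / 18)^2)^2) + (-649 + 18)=-5936 *sqrt(11) / 9 - 4277147 / 6561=-2839.40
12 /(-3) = -4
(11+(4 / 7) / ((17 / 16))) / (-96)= -1373 / 11424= -0.12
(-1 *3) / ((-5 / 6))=3.60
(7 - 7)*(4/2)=0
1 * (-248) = -248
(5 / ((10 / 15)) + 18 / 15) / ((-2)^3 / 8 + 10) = 29 / 30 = 0.97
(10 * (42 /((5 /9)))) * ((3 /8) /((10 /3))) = 85.05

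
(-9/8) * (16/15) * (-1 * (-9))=-54/5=-10.80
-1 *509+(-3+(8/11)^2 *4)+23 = -58913/121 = -486.88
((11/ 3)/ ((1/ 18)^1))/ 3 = 22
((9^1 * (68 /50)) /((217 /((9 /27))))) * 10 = 204 /1085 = 0.19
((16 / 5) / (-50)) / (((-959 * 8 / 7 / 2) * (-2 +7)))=2 / 85625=0.00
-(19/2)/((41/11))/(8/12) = -627/164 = -3.82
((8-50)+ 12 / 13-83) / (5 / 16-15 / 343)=-8852144 / 19175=-461.65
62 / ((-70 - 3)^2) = 62 / 5329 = 0.01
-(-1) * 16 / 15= 16 / 15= 1.07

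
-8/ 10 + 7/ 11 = -9/ 55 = -0.16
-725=-725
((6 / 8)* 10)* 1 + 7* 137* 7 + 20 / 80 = 26883 / 4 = 6720.75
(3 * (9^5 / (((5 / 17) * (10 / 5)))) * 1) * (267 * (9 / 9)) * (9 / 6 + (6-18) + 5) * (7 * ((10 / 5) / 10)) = -61913407941 / 100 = -619134079.41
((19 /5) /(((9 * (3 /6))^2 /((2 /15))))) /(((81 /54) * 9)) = 304 /164025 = 0.00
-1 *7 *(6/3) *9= -126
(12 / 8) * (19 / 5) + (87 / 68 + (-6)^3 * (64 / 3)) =-1564347 / 340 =-4601.02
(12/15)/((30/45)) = 6/5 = 1.20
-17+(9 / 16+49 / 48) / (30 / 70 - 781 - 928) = -2439973 / 143520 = -17.00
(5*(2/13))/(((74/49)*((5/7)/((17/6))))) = 5831/2886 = 2.02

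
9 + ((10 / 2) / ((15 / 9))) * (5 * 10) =159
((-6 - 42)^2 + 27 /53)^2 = 14917935321 /2809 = 5310763.73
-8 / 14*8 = -4.57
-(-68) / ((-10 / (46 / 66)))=-782 / 165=-4.74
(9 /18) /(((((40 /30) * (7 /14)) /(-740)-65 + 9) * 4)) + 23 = 5718257 /248644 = 23.00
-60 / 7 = -8.57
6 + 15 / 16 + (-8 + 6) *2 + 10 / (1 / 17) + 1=2783 / 16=173.94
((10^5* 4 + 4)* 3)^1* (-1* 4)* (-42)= 201602016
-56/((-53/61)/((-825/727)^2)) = 2325015000/28012037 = 83.00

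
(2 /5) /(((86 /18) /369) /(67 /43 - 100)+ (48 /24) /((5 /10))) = 28115586 /281146615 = 0.10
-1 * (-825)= 825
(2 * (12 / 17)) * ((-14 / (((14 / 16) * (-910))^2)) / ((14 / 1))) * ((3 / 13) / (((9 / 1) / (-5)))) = 128 / 448374745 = 0.00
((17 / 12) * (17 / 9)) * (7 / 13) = 2023 / 1404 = 1.44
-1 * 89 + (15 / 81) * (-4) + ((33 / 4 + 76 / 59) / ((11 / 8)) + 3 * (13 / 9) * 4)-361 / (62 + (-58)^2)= -1312257823 / 20011266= -65.58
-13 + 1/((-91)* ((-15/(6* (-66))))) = -6047/455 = -13.29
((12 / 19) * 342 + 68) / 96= 2.96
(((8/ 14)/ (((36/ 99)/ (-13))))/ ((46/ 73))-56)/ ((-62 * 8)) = 28471/ 159712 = 0.18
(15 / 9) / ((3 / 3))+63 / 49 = 62 / 21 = 2.95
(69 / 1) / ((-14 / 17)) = -1173 / 14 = -83.79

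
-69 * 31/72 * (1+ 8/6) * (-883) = 4407053/72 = 61209.07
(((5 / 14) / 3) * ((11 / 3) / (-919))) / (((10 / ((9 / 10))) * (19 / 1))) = -11 / 4889080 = -0.00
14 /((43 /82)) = 1148 /43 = 26.70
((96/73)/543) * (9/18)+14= 184998/13213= 14.00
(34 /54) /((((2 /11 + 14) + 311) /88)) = 16456 /96579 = 0.17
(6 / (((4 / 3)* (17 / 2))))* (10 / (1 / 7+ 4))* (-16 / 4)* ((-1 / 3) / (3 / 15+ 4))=0.41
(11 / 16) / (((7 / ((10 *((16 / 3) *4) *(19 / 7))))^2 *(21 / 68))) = 6912716800 / 453789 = 15233.33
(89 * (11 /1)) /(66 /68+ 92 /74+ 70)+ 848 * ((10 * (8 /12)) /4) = 1426.89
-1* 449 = -449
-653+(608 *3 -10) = 1161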